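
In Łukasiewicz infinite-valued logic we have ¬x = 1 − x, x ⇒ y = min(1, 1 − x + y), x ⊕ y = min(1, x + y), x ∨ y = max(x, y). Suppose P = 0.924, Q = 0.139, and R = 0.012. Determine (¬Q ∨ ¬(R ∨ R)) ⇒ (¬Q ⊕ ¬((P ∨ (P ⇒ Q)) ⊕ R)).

0.937

¬Q = 1 − 0.139 = 0.861
R ∨ R = max(0.012, 0.012) = 0.012
¬(R ∨ R) = 1 − 0.012 = 0.988
¬Q ∨ ¬(R ∨ R) = max(0.861, 0.988) = 0.988
P ⇒ Q = min(1, 1 − 0.924 + 0.139) = min(1, 0.215) = 0.215
P ∨ (P ⇒ Q) = max(0.924, 0.215) = 0.924
(P ∨ (P ⇒ Q)) ⊕ R = min(1, 0.924 + 0.012) = min(1, 0.936) = 0.936
¬((P ∨ (P ⇒ Q)) ⊕ R) = 1 − 0.936 = 0.064
¬Q ⊕ ¬((P ∨ (P ⇒ Q)) ⊕ R) = min(1, 0.861 + 0.064) = min(1, 0.925) = 0.925
(¬Q ∨ ¬(R ∨ R)) ⇒ (¬Q ⊕ ¬((P ∨ (P ⇒ Q)) ⊕ R)) = min(1, 1 − 0.988 + 0.925) = min(1, 0.937) = 0.937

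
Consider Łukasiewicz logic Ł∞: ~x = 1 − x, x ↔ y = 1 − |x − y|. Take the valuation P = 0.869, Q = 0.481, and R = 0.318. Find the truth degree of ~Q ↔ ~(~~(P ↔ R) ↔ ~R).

~Q = 1 − 0.481 = 0.519
P ↔ R = 1 − |0.869 − 0.318| = 1 − 0.551 = 0.449
~(P ↔ R) = 1 − 0.449 = 0.551
~~(P ↔ R) = 1 − 0.551 = 0.449
~R = 1 − 0.318 = 0.682
~~(P ↔ R) ↔ ~R = 1 − |0.449 − 0.682| = 1 − 0.233 = 0.767
~(~~(P ↔ R) ↔ ~R) = 1 − 0.767 = 0.233
~Q ↔ ~(~~(P ↔ R) ↔ ~R) = 1 − |0.519 − 0.233| = 1 − 0.286 = 0.714

0.714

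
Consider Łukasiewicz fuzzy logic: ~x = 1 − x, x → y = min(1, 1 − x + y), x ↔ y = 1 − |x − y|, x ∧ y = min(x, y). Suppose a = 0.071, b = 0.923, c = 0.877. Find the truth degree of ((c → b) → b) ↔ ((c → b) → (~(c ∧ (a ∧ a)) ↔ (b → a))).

c → b = min(1, 1 − 0.877 + 0.923) = min(1, 1.046) = 1.000
(c → b) → b = min(1, 1 − 1.000 + 0.923) = min(1, 0.923) = 0.923
a ∧ a = min(0.071, 0.071) = 0.071
c ∧ (a ∧ a) = min(0.877, 0.071) = 0.071
~(c ∧ (a ∧ a)) = 1 − 0.071 = 0.929
b → a = min(1, 1 − 0.923 + 0.071) = min(1, 0.148) = 0.148
~(c ∧ (a ∧ a)) ↔ (b → a) = 1 − |0.929 − 0.148| = 1 − 0.781 = 0.219
(c → b) → (~(c ∧ (a ∧ a)) ↔ (b → a)) = min(1, 1 − 1.000 + 0.219) = min(1, 0.219) = 0.219
((c → b) → b) ↔ ((c → b) → (~(c ∧ (a ∧ a)) ↔ (b → a))) = 1 − |0.923 − 0.219| = 1 − 0.704 = 0.296

0.296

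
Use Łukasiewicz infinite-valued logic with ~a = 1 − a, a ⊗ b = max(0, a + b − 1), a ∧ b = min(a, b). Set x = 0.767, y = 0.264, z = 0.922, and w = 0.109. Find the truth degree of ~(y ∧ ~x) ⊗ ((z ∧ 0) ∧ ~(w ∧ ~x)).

~x = 1 − 0.767 = 0.233
y ∧ ~x = min(0.264, 0.233) = 0.233
~(y ∧ ~x) = 1 − 0.233 = 0.767
z ∧ 0 = min(0.922, 0.000) = 0.000
w ∧ ~x = min(0.109, 0.233) = 0.109
~(w ∧ ~x) = 1 − 0.109 = 0.891
(z ∧ 0) ∧ ~(w ∧ ~x) = min(0.000, 0.891) = 0.000
~(y ∧ ~x) ⊗ ((z ∧ 0) ∧ ~(w ∧ ~x)) = max(0, 0.767 + 0.000 − 1) = max(0, -0.233) = 0.000

0.000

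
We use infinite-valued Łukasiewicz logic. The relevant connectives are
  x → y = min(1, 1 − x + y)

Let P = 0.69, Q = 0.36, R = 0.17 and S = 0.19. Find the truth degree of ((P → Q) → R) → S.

P → Q = min(1, 1 − 0.69 + 0.36) = min(1, 0.67) = 0.67
(P → Q) → R = min(1, 1 − 0.67 + 0.17) = min(1, 0.50) = 0.50
((P → Q) → R) → S = min(1, 1 − 0.50 + 0.19) = min(1, 0.69) = 0.69

0.69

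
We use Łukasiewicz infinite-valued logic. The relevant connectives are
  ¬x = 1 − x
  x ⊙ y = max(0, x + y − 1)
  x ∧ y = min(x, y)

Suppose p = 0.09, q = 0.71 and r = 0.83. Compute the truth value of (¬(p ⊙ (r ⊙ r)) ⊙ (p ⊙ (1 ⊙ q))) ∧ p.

r ⊙ r = max(0, 0.83 + 0.83 − 1) = max(0, 0.66) = 0.66
p ⊙ (r ⊙ r) = max(0, 0.09 + 0.66 − 1) = max(0, -0.25) = 0.00
¬(p ⊙ (r ⊙ r)) = 1 − 0.00 = 1.00
1 ⊙ q = max(0, 1.00 + 0.71 − 1) = max(0, 0.71) = 0.71
p ⊙ (1 ⊙ q) = max(0, 0.09 + 0.71 − 1) = max(0, -0.20) = 0.00
¬(p ⊙ (r ⊙ r)) ⊙ (p ⊙ (1 ⊙ q)) = max(0, 1.00 + 0.00 − 1) = max(0, 0.00) = 0.00
(¬(p ⊙ (r ⊙ r)) ⊙ (p ⊙ (1 ⊙ q))) ∧ p = min(0.00, 0.09) = 0.00

0.00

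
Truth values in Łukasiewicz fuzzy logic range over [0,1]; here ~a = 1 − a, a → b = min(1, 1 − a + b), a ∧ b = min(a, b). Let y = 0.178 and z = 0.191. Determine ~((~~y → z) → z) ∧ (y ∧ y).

~y = 1 − 0.178 = 0.822
~~y = 1 − 0.822 = 0.178
~~y → z = min(1, 1 − 0.178 + 0.191) = min(1, 1.013) = 1.000
(~~y → z) → z = min(1, 1 − 1.000 + 0.191) = min(1, 0.191) = 0.191
~((~~y → z) → z) = 1 − 0.191 = 0.809
y ∧ y = min(0.178, 0.178) = 0.178
~((~~y → z) → z) ∧ (y ∧ y) = min(0.809, 0.178) = 0.178

0.178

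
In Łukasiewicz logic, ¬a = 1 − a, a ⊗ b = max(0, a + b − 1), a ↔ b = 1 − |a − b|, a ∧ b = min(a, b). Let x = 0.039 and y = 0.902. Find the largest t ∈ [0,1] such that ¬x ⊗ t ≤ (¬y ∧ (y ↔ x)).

0.137

¬x = 1 − 0.039 = 0.961
So the left factor is ¬x = 0.961.
¬y = 1 − 0.902 = 0.098
y ↔ x = 1 − |0.902 − 0.039| = 1 − 0.863 = 0.137
¬y ∧ (y ↔ x) = min(0.098, 0.137) = 0.098
So the right-hand bound is ¬y ∧ (y ↔ x) = 0.098.
The residuum of the Łukasiewicz t-norm gives the supremum: min(1, 1 − 0.961 + 0.098).
1 − 0.961 + 0.098 = 0.137, so t = min(1, 0.137) = 0.137.
Check: 0.961 ⊗ 0.137 = max(0, 0.098) = 0.098 ≤ 0.098.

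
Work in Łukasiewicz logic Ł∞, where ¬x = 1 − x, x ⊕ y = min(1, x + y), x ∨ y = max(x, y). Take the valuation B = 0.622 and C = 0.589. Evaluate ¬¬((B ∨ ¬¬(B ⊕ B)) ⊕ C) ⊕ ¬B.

1.000

B ⊕ B = min(1, 0.622 + 0.622) = min(1, 1.244) = 1.000
¬(B ⊕ B) = 1 − 1.000 = 0.000
¬¬(B ⊕ B) = 1 − 0.000 = 1.000
B ∨ ¬¬(B ⊕ B) = max(0.622, 1.000) = 1.000
(B ∨ ¬¬(B ⊕ B)) ⊕ C = min(1, 1.000 + 0.589) = min(1, 1.589) = 1.000
¬((B ∨ ¬¬(B ⊕ B)) ⊕ C) = 1 − 1.000 = 0.000
¬¬((B ∨ ¬¬(B ⊕ B)) ⊕ C) = 1 − 0.000 = 1.000
¬B = 1 − 0.622 = 0.378
¬¬((B ∨ ¬¬(B ⊕ B)) ⊕ C) ⊕ ¬B = min(1, 1.000 + 0.378) = min(1, 1.378) = 1.000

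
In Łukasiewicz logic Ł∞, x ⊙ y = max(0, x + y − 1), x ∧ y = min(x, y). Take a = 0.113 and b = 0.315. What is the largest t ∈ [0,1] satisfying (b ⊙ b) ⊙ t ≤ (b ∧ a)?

b ⊙ b = max(0, 0.315 + 0.315 − 1) = max(0, -0.370) = 0.000
So the left factor is b ⊙ b = 0.000.
b ∧ a = min(0.315, 0.113) = 0.113
So the right-hand bound is b ∧ a = 0.113.
The residuum of the Łukasiewicz t-norm gives the supremum: min(1, 1 − 0.000 + 0.113).
1 − 0.000 + 0.113 = 1.113, so t = min(1, 1.113) = 1.000.
Check: 0.000 ⊙ 1.000 = max(0, 0.000) = 0.000 ≤ 0.113.

1.000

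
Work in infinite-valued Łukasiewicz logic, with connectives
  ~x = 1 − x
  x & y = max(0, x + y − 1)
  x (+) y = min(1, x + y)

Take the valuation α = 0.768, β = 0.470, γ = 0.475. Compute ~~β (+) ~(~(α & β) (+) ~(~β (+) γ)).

~β = 1 − 0.470 = 0.530
~~β = 1 − 0.530 = 0.470
α & β = max(0, 0.768 + 0.470 − 1) = max(0, 0.238) = 0.238
~(α & β) = 1 − 0.238 = 0.762
~β (+) γ = min(1, 0.530 + 0.475) = min(1, 1.005) = 1.000
~(~β (+) γ) = 1 − 1.000 = 0.000
~(α & β) (+) ~(~β (+) γ) = min(1, 0.762 + 0.000) = min(1, 0.762) = 0.762
~(~(α & β) (+) ~(~β (+) γ)) = 1 − 0.762 = 0.238
~~β (+) ~(~(α & β) (+) ~(~β (+) γ)) = min(1, 0.470 + 0.238) = min(1, 0.708) = 0.708

0.708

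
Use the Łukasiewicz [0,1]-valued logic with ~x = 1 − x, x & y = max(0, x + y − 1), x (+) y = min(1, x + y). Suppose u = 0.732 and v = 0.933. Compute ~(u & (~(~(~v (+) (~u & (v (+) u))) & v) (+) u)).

0.268

~v = 1 − 0.933 = 0.067
~u = 1 − 0.732 = 0.268
v (+) u = min(1, 0.933 + 0.732) = min(1, 1.665) = 1.000
~u & (v (+) u) = max(0, 0.268 + 1.000 − 1) = max(0, 0.268) = 0.268
~v (+) (~u & (v (+) u)) = min(1, 0.067 + 0.268) = min(1, 0.335) = 0.335
~(~v (+) (~u & (v (+) u))) = 1 − 0.335 = 0.665
~(~v (+) (~u & (v (+) u))) & v = max(0, 0.665 + 0.933 − 1) = max(0, 0.598) = 0.598
~(~(~v (+) (~u & (v (+) u))) & v) = 1 − 0.598 = 0.402
~(~(~v (+) (~u & (v (+) u))) & v) (+) u = min(1, 0.402 + 0.732) = min(1, 1.134) = 1.000
u & (~(~(~v (+) (~u & (v (+) u))) & v) (+) u) = max(0, 0.732 + 1.000 − 1) = max(0, 0.732) = 0.732
~(u & (~(~(~v (+) (~u & (v (+) u))) & v) (+) u)) = 1 − 0.732 = 0.268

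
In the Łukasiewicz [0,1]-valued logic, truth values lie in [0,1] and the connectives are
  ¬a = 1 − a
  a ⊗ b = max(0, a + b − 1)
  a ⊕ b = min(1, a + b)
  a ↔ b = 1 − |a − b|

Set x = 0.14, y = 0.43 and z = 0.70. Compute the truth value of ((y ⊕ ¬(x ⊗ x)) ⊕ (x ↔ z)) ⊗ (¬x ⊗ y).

0.29

x ⊗ x = max(0, 0.14 + 0.14 − 1) = max(0, -0.72) = 0.00
¬(x ⊗ x) = 1 − 0.00 = 1.00
y ⊕ ¬(x ⊗ x) = min(1, 0.43 + 1.00) = min(1, 1.43) = 1.00
x ↔ z = 1 − |0.14 − 0.70| = 1 − 0.56 = 0.44
(y ⊕ ¬(x ⊗ x)) ⊕ (x ↔ z) = min(1, 1.00 + 0.44) = min(1, 1.44) = 1.00
¬x = 1 − 0.14 = 0.86
¬x ⊗ y = max(0, 0.86 + 0.43 − 1) = max(0, 0.29) = 0.29
((y ⊕ ¬(x ⊗ x)) ⊕ (x ↔ z)) ⊗ (¬x ⊗ y) = max(0, 1.00 + 0.29 − 1) = max(0, 0.29) = 0.29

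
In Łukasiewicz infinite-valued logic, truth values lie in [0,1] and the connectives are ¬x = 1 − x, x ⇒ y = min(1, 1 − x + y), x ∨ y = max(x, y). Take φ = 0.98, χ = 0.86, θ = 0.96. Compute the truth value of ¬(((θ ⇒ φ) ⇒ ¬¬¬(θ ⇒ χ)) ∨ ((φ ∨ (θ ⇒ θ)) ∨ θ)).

θ ⇒ φ = min(1, 1 − 0.96 + 0.98) = min(1, 1.02) = 1.00
θ ⇒ χ = min(1, 1 − 0.96 + 0.86) = min(1, 0.90) = 0.90
¬(θ ⇒ χ) = 1 − 0.90 = 0.10
¬¬(θ ⇒ χ) = 1 − 0.10 = 0.90
¬¬¬(θ ⇒ χ) = 1 − 0.90 = 0.10
(θ ⇒ φ) ⇒ ¬¬¬(θ ⇒ χ) = min(1, 1 − 1.00 + 0.10) = min(1, 0.10) = 0.10
θ ⇒ θ = min(1, 1 − 0.96 + 0.96) = min(1, 1.00) = 1.00
φ ∨ (θ ⇒ θ) = max(0.98, 1.00) = 1.00
(φ ∨ (θ ⇒ θ)) ∨ θ = max(1.00, 0.96) = 1.00
((θ ⇒ φ) ⇒ ¬¬¬(θ ⇒ χ)) ∨ ((φ ∨ (θ ⇒ θ)) ∨ θ) = max(0.10, 1.00) = 1.00
¬(((θ ⇒ φ) ⇒ ¬¬¬(θ ⇒ χ)) ∨ ((φ ∨ (θ ⇒ θ)) ∨ θ)) = 1 − 1.00 = 0.00

0.00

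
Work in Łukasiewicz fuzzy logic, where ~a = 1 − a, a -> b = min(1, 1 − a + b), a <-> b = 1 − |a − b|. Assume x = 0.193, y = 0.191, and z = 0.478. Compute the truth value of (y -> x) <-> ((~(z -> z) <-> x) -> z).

0.671

y -> x = min(1, 1 − 0.191 + 0.193) = min(1, 1.002) = 1.000
z -> z = min(1, 1 − 0.478 + 0.478) = min(1, 1.000) = 1.000
~(z -> z) = 1 − 1.000 = 0.000
~(z -> z) <-> x = 1 − |0.000 − 0.193| = 1 − 0.193 = 0.807
(~(z -> z) <-> x) -> z = min(1, 1 − 0.807 + 0.478) = min(1, 0.671) = 0.671
(y -> x) <-> ((~(z -> z) <-> x) -> z) = 1 − |1.000 − 0.671| = 1 − 0.329 = 0.671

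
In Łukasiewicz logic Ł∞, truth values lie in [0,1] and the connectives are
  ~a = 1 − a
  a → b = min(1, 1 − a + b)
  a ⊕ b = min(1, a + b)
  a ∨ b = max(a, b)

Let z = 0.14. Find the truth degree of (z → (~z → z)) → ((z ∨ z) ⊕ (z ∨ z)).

0.28

~z = 1 − 0.14 = 0.86
~z → z = min(1, 1 − 0.86 + 0.14) = min(1, 0.28) = 0.28
z → (~z → z) = min(1, 1 − 0.14 + 0.28) = min(1, 1.14) = 1.00
z ∨ z = max(0.14, 0.14) = 0.14
(z ∨ z) ⊕ (z ∨ z) = min(1, 0.14 + 0.14) = min(1, 0.28) = 0.28
(z → (~z → z)) → ((z ∨ z) ⊕ (z ∨ z)) = min(1, 1 − 1.00 + 0.28) = min(1, 0.28) = 0.28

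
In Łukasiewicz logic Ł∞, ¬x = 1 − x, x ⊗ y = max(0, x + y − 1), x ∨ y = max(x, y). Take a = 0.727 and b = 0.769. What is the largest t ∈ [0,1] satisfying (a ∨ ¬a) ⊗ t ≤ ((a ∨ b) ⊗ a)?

0.769

¬a = 1 − 0.727 = 0.273
a ∨ ¬a = max(0.727, 0.273) = 0.727
So the left factor is a ∨ ¬a = 0.727.
a ∨ b = max(0.727, 0.769) = 0.769
(a ∨ b) ⊗ a = max(0, 0.769 + 0.727 − 1) = max(0, 0.496) = 0.496
So the right-hand bound is (a ∨ b) ⊗ a = 0.496.
The residuum of the Łukasiewicz t-norm gives the supremum: min(1, 1 − 0.727 + 0.496).
1 − 0.727 + 0.496 = 0.769, so t = min(1, 0.769) = 0.769.
Check: 0.727 ⊗ 0.769 = max(0, 0.496) = 0.496 ≤ 0.496.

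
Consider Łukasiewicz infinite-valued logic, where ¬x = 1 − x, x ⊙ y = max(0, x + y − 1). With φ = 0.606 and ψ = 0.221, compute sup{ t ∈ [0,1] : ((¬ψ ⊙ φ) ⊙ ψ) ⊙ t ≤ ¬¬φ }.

¬ψ = 1 − 0.221 = 0.779
¬ψ ⊙ φ = max(0, 0.779 + 0.606 − 1) = max(0, 0.385) = 0.385
(¬ψ ⊙ φ) ⊙ ψ = max(0, 0.385 + 0.221 − 1) = max(0, -0.394) = 0.000
So the left factor is (¬ψ ⊙ φ) ⊙ ψ = 0.000.
¬φ = 1 − 0.606 = 0.394
¬¬φ = 1 − 0.394 = 0.606
So the right-hand bound is ¬¬φ = 0.606.
The residuum of the Łukasiewicz t-norm gives the supremum: min(1, 1 − 0.000 + 0.606).
1 − 0.000 + 0.606 = 1.606, so t = min(1, 1.606) = 1.000.
Check: 0.000 ⊙ 1.000 = max(0, 0.000) = 0.000 ≤ 0.606.

1.000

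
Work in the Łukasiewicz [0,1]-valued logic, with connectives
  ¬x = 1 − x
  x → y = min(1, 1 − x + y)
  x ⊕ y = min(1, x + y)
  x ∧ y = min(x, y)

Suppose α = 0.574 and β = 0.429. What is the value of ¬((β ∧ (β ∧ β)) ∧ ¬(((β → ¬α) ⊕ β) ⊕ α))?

β ∧ β = min(0.429, 0.429) = 0.429
β ∧ (β ∧ β) = min(0.429, 0.429) = 0.429
¬α = 1 − 0.574 = 0.426
β → ¬α = min(1, 1 − 0.429 + 0.426) = min(1, 0.997) = 0.997
(β → ¬α) ⊕ β = min(1, 0.997 + 0.429) = min(1, 1.426) = 1.000
((β → ¬α) ⊕ β) ⊕ α = min(1, 1.000 + 0.574) = min(1, 1.574) = 1.000
¬(((β → ¬α) ⊕ β) ⊕ α) = 1 − 1.000 = 0.000
(β ∧ (β ∧ β)) ∧ ¬(((β → ¬α) ⊕ β) ⊕ α) = min(0.429, 0.000) = 0.000
¬((β ∧ (β ∧ β)) ∧ ¬(((β → ¬α) ⊕ β) ⊕ α)) = 1 − 0.000 = 1.000

1.000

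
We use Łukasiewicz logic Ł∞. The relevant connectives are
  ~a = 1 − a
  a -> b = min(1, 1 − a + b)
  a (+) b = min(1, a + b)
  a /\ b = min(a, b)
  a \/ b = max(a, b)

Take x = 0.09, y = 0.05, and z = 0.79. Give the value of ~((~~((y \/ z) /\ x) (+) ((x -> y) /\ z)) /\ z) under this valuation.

0.21

y \/ z = max(0.05, 0.79) = 0.79
(y \/ z) /\ x = min(0.79, 0.09) = 0.09
~((y \/ z) /\ x) = 1 − 0.09 = 0.91
~~((y \/ z) /\ x) = 1 − 0.91 = 0.09
x -> y = min(1, 1 − 0.09 + 0.05) = min(1, 0.96) = 0.96
(x -> y) /\ z = min(0.96, 0.79) = 0.79
~~((y \/ z) /\ x) (+) ((x -> y) /\ z) = min(1, 0.09 + 0.79) = min(1, 0.88) = 0.88
(~~((y \/ z) /\ x) (+) ((x -> y) /\ z)) /\ z = min(0.88, 0.79) = 0.79
~((~~((y \/ z) /\ x) (+) ((x -> y) /\ z)) /\ z) = 1 − 0.79 = 0.21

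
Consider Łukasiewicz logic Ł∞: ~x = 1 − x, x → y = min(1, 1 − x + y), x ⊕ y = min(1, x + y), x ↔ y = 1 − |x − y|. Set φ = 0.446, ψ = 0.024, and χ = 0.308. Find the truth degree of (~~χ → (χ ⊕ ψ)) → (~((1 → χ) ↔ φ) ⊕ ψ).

0.162

~χ = 1 − 0.308 = 0.692
~~χ = 1 − 0.692 = 0.308
χ ⊕ ψ = min(1, 0.308 + 0.024) = min(1, 0.332) = 0.332
~~χ → (χ ⊕ ψ) = min(1, 1 − 0.308 + 0.332) = min(1, 1.024) = 1.000
1 → χ = min(1, 1 − 1.000 + 0.308) = min(1, 0.308) = 0.308
(1 → χ) ↔ φ = 1 − |0.308 − 0.446| = 1 − 0.138 = 0.862
~((1 → χ) ↔ φ) = 1 − 0.862 = 0.138
~((1 → χ) ↔ φ) ⊕ ψ = min(1, 0.138 + 0.024) = min(1, 0.162) = 0.162
(~~χ → (χ ⊕ ψ)) → (~((1 → χ) ↔ φ) ⊕ ψ) = min(1, 1 − 1.000 + 0.162) = min(1, 0.162) = 0.162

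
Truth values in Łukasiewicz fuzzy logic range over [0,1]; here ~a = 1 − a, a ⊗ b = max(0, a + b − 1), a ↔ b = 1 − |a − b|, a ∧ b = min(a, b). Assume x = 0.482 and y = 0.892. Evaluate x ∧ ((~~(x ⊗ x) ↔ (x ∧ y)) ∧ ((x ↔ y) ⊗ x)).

0.072

x ⊗ x = max(0, 0.482 + 0.482 − 1) = max(0, -0.036) = 0.000
~(x ⊗ x) = 1 − 0.000 = 1.000
~~(x ⊗ x) = 1 − 1.000 = 0.000
x ∧ y = min(0.482, 0.892) = 0.482
~~(x ⊗ x) ↔ (x ∧ y) = 1 − |0.000 − 0.482| = 1 − 0.482 = 0.518
x ↔ y = 1 − |0.482 − 0.892| = 1 − 0.410 = 0.590
(x ↔ y) ⊗ x = max(0, 0.590 + 0.482 − 1) = max(0, 0.072) = 0.072
(~~(x ⊗ x) ↔ (x ∧ y)) ∧ ((x ↔ y) ⊗ x) = min(0.518, 0.072) = 0.072
x ∧ ((~~(x ⊗ x) ↔ (x ∧ y)) ∧ ((x ↔ y) ⊗ x)) = min(0.482, 0.072) = 0.072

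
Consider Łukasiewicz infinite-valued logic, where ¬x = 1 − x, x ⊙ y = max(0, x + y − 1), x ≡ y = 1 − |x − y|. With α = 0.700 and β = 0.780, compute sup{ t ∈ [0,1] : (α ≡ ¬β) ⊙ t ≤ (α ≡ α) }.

1.000

¬β = 1 − 0.780 = 0.220
α ≡ ¬β = 1 − |0.700 − 0.220| = 1 − 0.480 = 0.520
So the left factor is α ≡ ¬β = 0.520.
α ≡ α = 1 − |0.700 − 0.700| = 1 − 0.000 = 1.000
So the right-hand bound is α ≡ α = 1.000.
The residuum of the Łukasiewicz t-norm gives the supremum: min(1, 1 − 0.520 + 1.000).
1 − 0.520 + 1.000 = 1.480, so t = min(1, 1.480) = 1.000.
Check: 0.520 ⊙ 1.000 = max(0, 0.520) = 0.520 ≤ 1.000.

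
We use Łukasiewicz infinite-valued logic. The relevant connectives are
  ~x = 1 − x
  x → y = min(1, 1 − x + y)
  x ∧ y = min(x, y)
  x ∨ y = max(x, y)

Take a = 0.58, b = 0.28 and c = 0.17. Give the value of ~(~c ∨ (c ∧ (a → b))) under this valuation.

0.17

~c = 1 − 0.17 = 0.83
a → b = min(1, 1 − 0.58 + 0.28) = min(1, 0.70) = 0.70
c ∧ (a → b) = min(0.17, 0.70) = 0.17
~c ∨ (c ∧ (a → b)) = max(0.83, 0.17) = 0.83
~(~c ∨ (c ∧ (a → b))) = 1 − 0.83 = 0.17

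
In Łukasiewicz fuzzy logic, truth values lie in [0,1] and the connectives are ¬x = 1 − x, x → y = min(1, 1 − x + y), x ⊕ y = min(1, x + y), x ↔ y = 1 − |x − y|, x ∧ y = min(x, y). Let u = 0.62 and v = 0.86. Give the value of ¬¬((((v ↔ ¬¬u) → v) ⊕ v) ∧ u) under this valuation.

¬u = 1 − 0.62 = 0.38
¬¬u = 1 − 0.38 = 0.62
v ↔ ¬¬u = 1 − |0.86 − 0.62| = 1 − 0.24 = 0.76
(v ↔ ¬¬u) → v = min(1, 1 − 0.76 + 0.86) = min(1, 1.10) = 1.00
((v ↔ ¬¬u) → v) ⊕ v = min(1, 1.00 + 0.86) = min(1, 1.86) = 1.00
(((v ↔ ¬¬u) → v) ⊕ v) ∧ u = min(1.00, 0.62) = 0.62
¬((((v ↔ ¬¬u) → v) ⊕ v) ∧ u) = 1 − 0.62 = 0.38
¬¬((((v ↔ ¬¬u) → v) ⊕ v) ∧ u) = 1 − 0.38 = 0.62

0.62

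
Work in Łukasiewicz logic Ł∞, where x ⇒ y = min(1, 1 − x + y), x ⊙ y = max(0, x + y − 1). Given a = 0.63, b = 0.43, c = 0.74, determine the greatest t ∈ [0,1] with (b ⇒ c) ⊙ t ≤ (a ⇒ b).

b ⇒ c = min(1, 1 − 0.43 + 0.74) = min(1, 1.31) = 1.00
So the left factor is b ⇒ c = 1.00.
a ⇒ b = min(1, 1 − 0.63 + 0.43) = min(1, 0.80) = 0.80
So the right-hand bound is a ⇒ b = 0.80.
The residuum of the Łukasiewicz t-norm gives the supremum: min(1, 1 − 1.00 + 0.80).
1 − 1.00 + 0.80 = 0.80, so t = min(1, 0.80) = 0.80.
Check: 1.00 ⊙ 0.80 = max(0, 0.80) = 0.80 ≤ 0.80.

0.80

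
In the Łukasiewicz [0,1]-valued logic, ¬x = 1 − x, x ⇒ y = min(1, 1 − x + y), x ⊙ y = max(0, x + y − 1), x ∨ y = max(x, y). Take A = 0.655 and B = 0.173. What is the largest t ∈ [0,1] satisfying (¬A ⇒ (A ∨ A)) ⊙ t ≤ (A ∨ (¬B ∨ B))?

¬A = 1 − 0.655 = 0.345
A ∨ A = max(0.655, 0.655) = 0.655
¬A ⇒ (A ∨ A) = min(1, 1 − 0.345 + 0.655) = min(1, 1.310) = 1.000
So the left factor is ¬A ⇒ (A ∨ A) = 1.000.
¬B = 1 − 0.173 = 0.827
¬B ∨ B = max(0.827, 0.173) = 0.827
A ∨ (¬B ∨ B) = max(0.655, 0.827) = 0.827
So the right-hand bound is A ∨ (¬B ∨ B) = 0.827.
The residuum of the Łukasiewicz t-norm gives the supremum: min(1, 1 − 1.000 + 0.827).
1 − 1.000 + 0.827 = 0.827, so t = min(1, 0.827) = 0.827.
Check: 1.000 ⊙ 0.827 = max(0, 0.827) = 0.827 ≤ 0.827.

0.827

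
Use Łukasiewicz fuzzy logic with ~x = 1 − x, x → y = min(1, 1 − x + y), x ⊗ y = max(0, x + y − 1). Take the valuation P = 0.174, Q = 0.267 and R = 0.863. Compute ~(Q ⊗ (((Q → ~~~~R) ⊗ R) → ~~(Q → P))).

0.733

~R = 1 − 0.863 = 0.137
~~R = 1 − 0.137 = 0.863
~~~R = 1 − 0.863 = 0.137
~~~~R = 1 − 0.137 = 0.863
Q → ~~~~R = min(1, 1 − 0.267 + 0.863) = min(1, 1.596) = 1.000
(Q → ~~~~R) ⊗ R = max(0, 1.000 + 0.863 − 1) = max(0, 0.863) = 0.863
Q → P = min(1, 1 − 0.267 + 0.174) = min(1, 0.907) = 0.907
~(Q → P) = 1 − 0.907 = 0.093
~~(Q → P) = 1 − 0.093 = 0.907
((Q → ~~~~R) ⊗ R) → ~~(Q → P) = min(1, 1 − 0.863 + 0.907) = min(1, 1.044) = 1.000
Q ⊗ (((Q → ~~~~R) ⊗ R) → ~~(Q → P)) = max(0, 0.267 + 1.000 − 1) = max(0, 0.267) = 0.267
~(Q ⊗ (((Q → ~~~~R) ⊗ R) → ~~(Q → P))) = 1 − 0.267 = 0.733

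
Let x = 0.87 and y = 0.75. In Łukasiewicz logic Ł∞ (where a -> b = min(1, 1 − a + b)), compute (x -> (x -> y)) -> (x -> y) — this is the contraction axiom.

0.88

x -> y = min(1, 1 − 0.87 + 0.75) = min(1, 0.88) = 0.88
x -> (x -> y) = min(1, 1 − 0.87 + 0.88) = min(1, 1.01) = 1.00
(x -> (x -> y)) -> (x -> y) = min(1, 1 − 1.00 + 0.88) = min(1, 0.88) = 0.88
(The value 0.88 < 1 shows this instance is not satisfied; fails in Ł∞ (the t-norm is not idempotent).)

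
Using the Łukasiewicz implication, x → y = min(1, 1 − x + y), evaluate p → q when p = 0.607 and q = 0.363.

p → q = min(1, 1 − 0.607 + 0.363) = min(1, 0.756) = 0.756
For comparison, the Gödel implication (1 if x ≤ y else y) would give 0.363.

0.756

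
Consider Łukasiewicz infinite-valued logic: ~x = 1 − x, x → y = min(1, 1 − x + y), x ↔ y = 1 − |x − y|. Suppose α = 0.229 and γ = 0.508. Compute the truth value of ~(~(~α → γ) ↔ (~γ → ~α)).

~α = 1 − 0.229 = 0.771
~α → γ = min(1, 1 − 0.771 + 0.508) = min(1, 0.737) = 0.737
~(~α → γ) = 1 − 0.737 = 0.263
~γ = 1 − 0.508 = 0.492
~γ → ~α = min(1, 1 − 0.492 + 0.771) = min(1, 1.279) = 1.000
~(~α → γ) ↔ (~γ → ~α) = 1 − |0.263 − 1.000| = 1 − 0.737 = 0.263
~(~(~α → γ) ↔ (~γ → ~α)) = 1 − 0.263 = 0.737

0.737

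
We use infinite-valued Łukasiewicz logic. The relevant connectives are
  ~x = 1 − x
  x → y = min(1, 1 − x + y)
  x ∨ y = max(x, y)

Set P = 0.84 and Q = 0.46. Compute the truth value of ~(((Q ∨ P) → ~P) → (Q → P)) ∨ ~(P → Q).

Q ∨ P = max(0.46, 0.84) = 0.84
~P = 1 − 0.84 = 0.16
(Q ∨ P) → ~P = min(1, 1 − 0.84 + 0.16) = min(1, 0.32) = 0.32
Q → P = min(1, 1 − 0.46 + 0.84) = min(1, 1.38) = 1.00
((Q ∨ P) → ~P) → (Q → P) = min(1, 1 − 0.32 + 1.00) = min(1, 1.68) = 1.00
~(((Q ∨ P) → ~P) → (Q → P)) = 1 − 1.00 = 0.00
P → Q = min(1, 1 − 0.84 + 0.46) = min(1, 0.62) = 0.62
~(P → Q) = 1 − 0.62 = 0.38
~(((Q ∨ P) → ~P) → (Q → P)) ∨ ~(P → Q) = max(0.00, 0.38) = 0.38

0.38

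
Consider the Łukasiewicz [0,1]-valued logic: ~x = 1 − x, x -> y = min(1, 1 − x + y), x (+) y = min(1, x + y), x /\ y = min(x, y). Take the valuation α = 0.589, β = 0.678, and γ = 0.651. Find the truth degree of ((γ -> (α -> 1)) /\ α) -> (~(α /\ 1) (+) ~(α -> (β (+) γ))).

0.822

α -> 1 = min(1, 1 − 0.589 + 1.000) = min(1, 1.411) = 1.000
γ -> (α -> 1) = min(1, 1 − 0.651 + 1.000) = min(1, 1.349) = 1.000
(γ -> (α -> 1)) /\ α = min(1.000, 0.589) = 0.589
α /\ 1 = min(0.589, 1.000) = 0.589
~(α /\ 1) = 1 − 0.589 = 0.411
β (+) γ = min(1, 0.678 + 0.651) = min(1, 1.329) = 1.000
α -> (β (+) γ) = min(1, 1 − 0.589 + 1.000) = min(1, 1.411) = 1.000
~(α -> (β (+) γ)) = 1 − 1.000 = 0.000
~(α /\ 1) (+) ~(α -> (β (+) γ)) = min(1, 0.411 + 0.000) = min(1, 0.411) = 0.411
((γ -> (α -> 1)) /\ α) -> (~(α /\ 1) (+) ~(α -> (β (+) γ))) = min(1, 1 − 0.589 + 0.411) = min(1, 0.822) = 0.822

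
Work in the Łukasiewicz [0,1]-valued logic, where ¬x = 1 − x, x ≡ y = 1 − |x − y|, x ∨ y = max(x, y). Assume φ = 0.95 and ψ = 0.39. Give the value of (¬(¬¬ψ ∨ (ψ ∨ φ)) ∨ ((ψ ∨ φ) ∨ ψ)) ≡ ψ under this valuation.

0.44

¬ψ = 1 − 0.39 = 0.61
¬¬ψ = 1 − 0.61 = 0.39
ψ ∨ φ = max(0.39, 0.95) = 0.95
¬¬ψ ∨ (ψ ∨ φ) = max(0.39, 0.95) = 0.95
¬(¬¬ψ ∨ (ψ ∨ φ)) = 1 − 0.95 = 0.05
(ψ ∨ φ) ∨ ψ = max(0.95, 0.39) = 0.95
¬(¬¬ψ ∨ (ψ ∨ φ)) ∨ ((ψ ∨ φ) ∨ ψ) = max(0.05, 0.95) = 0.95
(¬(¬¬ψ ∨ (ψ ∨ φ)) ∨ ((ψ ∨ φ) ∨ ψ)) ≡ ψ = 1 − |0.95 − 0.39| = 1 − 0.56 = 0.44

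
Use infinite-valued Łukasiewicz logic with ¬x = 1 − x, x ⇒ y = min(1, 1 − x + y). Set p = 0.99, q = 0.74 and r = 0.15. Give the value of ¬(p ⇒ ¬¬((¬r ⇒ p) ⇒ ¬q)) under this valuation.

0.73

¬r = 1 − 0.15 = 0.85
¬r ⇒ p = min(1, 1 − 0.85 + 0.99) = min(1, 1.14) = 1.00
¬q = 1 − 0.74 = 0.26
(¬r ⇒ p) ⇒ ¬q = min(1, 1 − 1.00 + 0.26) = min(1, 0.26) = 0.26
¬((¬r ⇒ p) ⇒ ¬q) = 1 − 0.26 = 0.74
¬¬((¬r ⇒ p) ⇒ ¬q) = 1 − 0.74 = 0.26
p ⇒ ¬¬((¬r ⇒ p) ⇒ ¬q) = min(1, 1 − 0.99 + 0.26) = min(1, 0.27) = 0.27
¬(p ⇒ ¬¬((¬r ⇒ p) ⇒ ¬q)) = 1 − 0.27 = 0.73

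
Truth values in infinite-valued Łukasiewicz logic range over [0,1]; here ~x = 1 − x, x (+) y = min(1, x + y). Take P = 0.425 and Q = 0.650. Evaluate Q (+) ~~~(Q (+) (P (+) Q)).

0.650

P (+) Q = min(1, 0.425 + 0.650) = min(1, 1.075) = 1.000
Q (+) (P (+) Q) = min(1, 0.650 + 1.000) = min(1, 1.650) = 1.000
~(Q (+) (P (+) Q)) = 1 − 1.000 = 0.000
~~(Q (+) (P (+) Q)) = 1 − 0.000 = 1.000
~~~(Q (+) (P (+) Q)) = 1 − 1.000 = 0.000
Q (+) ~~~(Q (+) (P (+) Q)) = min(1, 0.650 + 0.000) = min(1, 0.650) = 0.650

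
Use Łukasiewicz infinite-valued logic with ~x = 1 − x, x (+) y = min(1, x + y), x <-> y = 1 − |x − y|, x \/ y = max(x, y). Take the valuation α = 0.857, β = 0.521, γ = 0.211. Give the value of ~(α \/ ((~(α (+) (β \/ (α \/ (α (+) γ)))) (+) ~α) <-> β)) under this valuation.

α (+) γ = min(1, 0.857 + 0.211) = min(1, 1.068) = 1.000
α \/ (α (+) γ) = max(0.857, 1.000) = 1.000
β \/ (α \/ (α (+) γ)) = max(0.521, 1.000) = 1.000
α (+) (β \/ (α \/ (α (+) γ))) = min(1, 0.857 + 1.000) = min(1, 1.857) = 1.000
~(α (+) (β \/ (α \/ (α (+) γ)))) = 1 − 1.000 = 0.000
~α = 1 − 0.857 = 0.143
~(α (+) (β \/ (α \/ (α (+) γ)))) (+) ~α = min(1, 0.000 + 0.143) = min(1, 0.143) = 0.143
(~(α (+) (β \/ (α \/ (α (+) γ)))) (+) ~α) <-> β = 1 − |0.143 − 0.521| = 1 − 0.378 = 0.622
α \/ ((~(α (+) (β \/ (α \/ (α (+) γ)))) (+) ~α) <-> β) = max(0.857, 0.622) = 0.857
~(α \/ ((~(α (+) (β \/ (α \/ (α (+) γ)))) (+) ~α) <-> β)) = 1 − 0.857 = 0.143

0.143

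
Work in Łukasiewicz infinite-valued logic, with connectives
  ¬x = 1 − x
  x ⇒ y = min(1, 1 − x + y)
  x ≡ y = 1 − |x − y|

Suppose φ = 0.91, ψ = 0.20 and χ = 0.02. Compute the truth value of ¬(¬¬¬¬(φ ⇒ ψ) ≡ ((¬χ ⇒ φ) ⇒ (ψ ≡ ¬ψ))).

φ ⇒ ψ = min(1, 1 − 0.91 + 0.20) = min(1, 0.29) = 0.29
¬(φ ⇒ ψ) = 1 − 0.29 = 0.71
¬¬(φ ⇒ ψ) = 1 − 0.71 = 0.29
¬¬¬(φ ⇒ ψ) = 1 − 0.29 = 0.71
¬¬¬¬(φ ⇒ ψ) = 1 − 0.71 = 0.29
¬χ = 1 − 0.02 = 0.98
¬χ ⇒ φ = min(1, 1 − 0.98 + 0.91) = min(1, 0.93) = 0.93
¬ψ = 1 − 0.20 = 0.80
ψ ≡ ¬ψ = 1 − |0.20 − 0.80| = 1 − 0.60 = 0.40
(¬χ ⇒ φ) ⇒ (ψ ≡ ¬ψ) = min(1, 1 − 0.93 + 0.40) = min(1, 0.47) = 0.47
¬¬¬¬(φ ⇒ ψ) ≡ ((¬χ ⇒ φ) ⇒ (ψ ≡ ¬ψ)) = 1 − |0.29 − 0.47| = 1 − 0.18 = 0.82
¬(¬¬¬¬(φ ⇒ ψ) ≡ ((¬χ ⇒ φ) ⇒ (ψ ≡ ¬ψ))) = 1 − 0.82 = 0.18

0.18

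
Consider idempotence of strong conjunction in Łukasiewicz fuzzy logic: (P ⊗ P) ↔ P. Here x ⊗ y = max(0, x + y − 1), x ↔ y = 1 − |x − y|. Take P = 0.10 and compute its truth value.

0.90

P ⊗ P = max(0, 0.10 + 0.10 − 1) = max(0, -0.80) = 0.00
(P ⊗ P) ↔ P = 1 − |0.00 − 0.10| = 1 − 0.10 = 0.90
(The value 0.90 < 1 shows this instance is not satisfied; fails in Ł∞ since a ⊗ a = max(0, 2a−1) ≠ a in general.)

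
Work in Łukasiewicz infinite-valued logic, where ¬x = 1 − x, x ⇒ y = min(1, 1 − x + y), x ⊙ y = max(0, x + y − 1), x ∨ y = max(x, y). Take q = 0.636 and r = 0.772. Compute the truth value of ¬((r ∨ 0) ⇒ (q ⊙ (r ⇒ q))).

0.272

r ∨ 0 = max(0.772, 0.000) = 0.772
r ⇒ q = min(1, 1 − 0.772 + 0.636) = min(1, 0.864) = 0.864
q ⊙ (r ⇒ q) = max(0, 0.636 + 0.864 − 1) = max(0, 0.500) = 0.500
(r ∨ 0) ⇒ (q ⊙ (r ⇒ q)) = min(1, 1 − 0.772 + 0.500) = min(1, 0.728) = 0.728
¬((r ∨ 0) ⇒ (q ⊙ (r ⇒ q))) = 1 − 0.728 = 0.272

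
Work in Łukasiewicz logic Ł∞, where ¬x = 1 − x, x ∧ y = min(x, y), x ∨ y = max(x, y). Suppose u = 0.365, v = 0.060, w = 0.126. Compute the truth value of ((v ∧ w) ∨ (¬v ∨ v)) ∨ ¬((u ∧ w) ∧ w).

0.940

v ∧ w = min(0.060, 0.126) = 0.060
¬v = 1 − 0.060 = 0.940
¬v ∨ v = max(0.940, 0.060) = 0.940
(v ∧ w) ∨ (¬v ∨ v) = max(0.060, 0.940) = 0.940
u ∧ w = min(0.365, 0.126) = 0.126
(u ∧ w) ∧ w = min(0.126, 0.126) = 0.126
¬((u ∧ w) ∧ w) = 1 − 0.126 = 0.874
((v ∧ w) ∨ (¬v ∨ v)) ∨ ¬((u ∧ w) ∧ w) = max(0.940, 0.874) = 0.940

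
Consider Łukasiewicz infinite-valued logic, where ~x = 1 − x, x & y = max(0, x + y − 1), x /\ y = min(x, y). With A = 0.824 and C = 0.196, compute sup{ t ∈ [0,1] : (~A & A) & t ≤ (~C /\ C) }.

1.000

~A = 1 − 0.824 = 0.176
~A & A = max(0, 0.176 + 0.824 − 1) = max(0, 0.000) = 0.000
So the left factor is ~A & A = 0.000.
~C = 1 − 0.196 = 0.804
~C /\ C = min(0.804, 0.196) = 0.196
So the right-hand bound is ~C /\ C = 0.196.
The residuum of the Łukasiewicz t-norm gives the supremum: min(1, 1 − 0.000 + 0.196).
1 − 0.000 + 0.196 = 1.196, so t = min(1, 1.196) = 1.000.
Check: 0.000 & 1.000 = max(0, 0.000) = 0.000 ≤ 0.196.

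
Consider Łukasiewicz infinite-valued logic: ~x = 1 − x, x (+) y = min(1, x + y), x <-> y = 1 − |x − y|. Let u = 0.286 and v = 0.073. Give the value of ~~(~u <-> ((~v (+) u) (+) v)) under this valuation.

~u = 1 − 0.286 = 0.714
~v = 1 − 0.073 = 0.927
~v (+) u = min(1, 0.927 + 0.286) = min(1, 1.213) = 1.000
(~v (+) u) (+) v = min(1, 1.000 + 0.073) = min(1, 1.073) = 1.000
~u <-> ((~v (+) u) (+) v) = 1 − |0.714 − 1.000| = 1 − 0.286 = 0.714
~(~u <-> ((~v (+) u) (+) v)) = 1 − 0.714 = 0.286
~~(~u <-> ((~v (+) u) (+) v)) = 1 − 0.286 = 0.714

0.714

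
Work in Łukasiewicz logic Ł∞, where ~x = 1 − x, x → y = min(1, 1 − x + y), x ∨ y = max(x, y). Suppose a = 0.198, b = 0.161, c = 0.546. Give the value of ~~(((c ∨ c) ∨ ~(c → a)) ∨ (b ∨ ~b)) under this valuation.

0.839

c ∨ c = max(0.546, 0.546) = 0.546
c → a = min(1, 1 − 0.546 + 0.198) = min(1, 0.652) = 0.652
~(c → a) = 1 − 0.652 = 0.348
(c ∨ c) ∨ ~(c → a) = max(0.546, 0.348) = 0.546
~b = 1 − 0.161 = 0.839
b ∨ ~b = max(0.161, 0.839) = 0.839
((c ∨ c) ∨ ~(c → a)) ∨ (b ∨ ~b) = max(0.546, 0.839) = 0.839
~(((c ∨ c) ∨ ~(c → a)) ∨ (b ∨ ~b)) = 1 − 0.839 = 0.161
~~(((c ∨ c) ∨ ~(c → a)) ∨ (b ∨ ~b)) = 1 − 0.161 = 0.839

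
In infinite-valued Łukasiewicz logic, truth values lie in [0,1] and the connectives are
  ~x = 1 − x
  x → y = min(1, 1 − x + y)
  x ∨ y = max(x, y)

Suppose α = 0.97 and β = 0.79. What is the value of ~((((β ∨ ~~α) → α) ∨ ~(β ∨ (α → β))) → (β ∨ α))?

~α = 1 − 0.97 = 0.03
~~α = 1 − 0.03 = 0.97
β ∨ ~~α = max(0.79, 0.97) = 0.97
(β ∨ ~~α) → α = min(1, 1 − 0.97 + 0.97) = min(1, 1.00) = 1.00
α → β = min(1, 1 − 0.97 + 0.79) = min(1, 0.82) = 0.82
β ∨ (α → β) = max(0.79, 0.82) = 0.82
~(β ∨ (α → β)) = 1 − 0.82 = 0.18
((β ∨ ~~α) → α) ∨ ~(β ∨ (α → β)) = max(1.00, 0.18) = 1.00
β ∨ α = max(0.79, 0.97) = 0.97
(((β ∨ ~~α) → α) ∨ ~(β ∨ (α → β))) → (β ∨ α) = min(1, 1 − 1.00 + 0.97) = min(1, 0.97) = 0.97
~((((β ∨ ~~α) → α) ∨ ~(β ∨ (α → β))) → (β ∨ α)) = 1 − 0.97 = 0.03

0.03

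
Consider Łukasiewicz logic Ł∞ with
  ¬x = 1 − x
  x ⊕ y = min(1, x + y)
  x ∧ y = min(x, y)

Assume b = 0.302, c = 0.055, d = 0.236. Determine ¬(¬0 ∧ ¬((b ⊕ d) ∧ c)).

¬0 = 1 − 0.000 = 1.000
b ⊕ d = min(1, 0.302 + 0.236) = min(1, 0.538) = 0.538
(b ⊕ d) ∧ c = min(0.538, 0.055) = 0.055
¬((b ⊕ d) ∧ c) = 1 − 0.055 = 0.945
¬0 ∧ ¬((b ⊕ d) ∧ c) = min(1.000, 0.945) = 0.945
¬(¬0 ∧ ¬((b ⊕ d) ∧ c)) = 1 − 0.945 = 0.055

0.055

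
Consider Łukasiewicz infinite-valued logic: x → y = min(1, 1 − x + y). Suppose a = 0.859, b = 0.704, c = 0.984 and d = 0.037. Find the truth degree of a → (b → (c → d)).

c → d = min(1, 1 − 0.984 + 0.037) = min(1, 0.053) = 0.053
b → (c → d) = min(1, 1 − 0.704 + 0.053) = min(1, 0.349) = 0.349
a → (b → (c → d)) = min(1, 1 − 0.859 + 0.349) = min(1, 0.490) = 0.490

0.490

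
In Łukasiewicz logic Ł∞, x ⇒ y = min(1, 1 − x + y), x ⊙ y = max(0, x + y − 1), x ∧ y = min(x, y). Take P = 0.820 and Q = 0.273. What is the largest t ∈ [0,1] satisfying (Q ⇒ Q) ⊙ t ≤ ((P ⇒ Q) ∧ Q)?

0.273

Q ⇒ Q = min(1, 1 − 0.273 + 0.273) = min(1, 1.000) = 1.000
So the left factor is Q ⇒ Q = 1.000.
P ⇒ Q = min(1, 1 − 0.820 + 0.273) = min(1, 0.453) = 0.453
(P ⇒ Q) ∧ Q = min(0.453, 0.273) = 0.273
So the right-hand bound is (P ⇒ Q) ∧ Q = 0.273.
The residuum of the Łukasiewicz t-norm gives the supremum: min(1, 1 − 1.000 + 0.273).
1 − 1.000 + 0.273 = 0.273, so t = min(1, 0.273) = 0.273.
Check: 1.000 ⊙ 0.273 = max(0, 0.273) = 0.273 ≤ 0.273.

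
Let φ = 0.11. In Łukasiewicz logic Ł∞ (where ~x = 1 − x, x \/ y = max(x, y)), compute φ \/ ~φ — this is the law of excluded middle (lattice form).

0.89

~φ = 1 − 0.11 = 0.89
φ \/ ~φ = max(0.11, 0.89) = 0.89
(The value 0.89 < 1 shows this instance is not satisfied; not a Ł∞-tautology — its value is max(a, 1−a).)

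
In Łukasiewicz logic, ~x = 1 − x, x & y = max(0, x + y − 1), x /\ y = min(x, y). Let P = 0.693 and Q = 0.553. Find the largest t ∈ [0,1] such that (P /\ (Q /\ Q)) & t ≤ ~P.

0.754

Q /\ Q = min(0.553, 0.553) = 0.553
P /\ (Q /\ Q) = min(0.693, 0.553) = 0.553
So the left factor is P /\ (Q /\ Q) = 0.553.
~P = 1 − 0.693 = 0.307
So the right-hand bound is ~P = 0.307.
The residuum of the Łukasiewicz t-norm gives the supremum: min(1, 1 − 0.553 + 0.307).
1 − 0.553 + 0.307 = 0.754, so t = min(1, 0.754) = 0.754.
Check: 0.553 & 0.754 = max(0, 0.307) = 0.307 ≤ 0.307.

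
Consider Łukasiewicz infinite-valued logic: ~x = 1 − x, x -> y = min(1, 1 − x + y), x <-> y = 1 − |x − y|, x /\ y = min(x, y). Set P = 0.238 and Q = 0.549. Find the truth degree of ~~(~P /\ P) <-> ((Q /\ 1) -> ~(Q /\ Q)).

~P = 1 − 0.238 = 0.762
~P /\ P = min(0.762, 0.238) = 0.238
~(~P /\ P) = 1 − 0.238 = 0.762
~~(~P /\ P) = 1 − 0.762 = 0.238
Q /\ 1 = min(0.549, 1.000) = 0.549
Q /\ Q = min(0.549, 0.549) = 0.549
~(Q /\ Q) = 1 − 0.549 = 0.451
(Q /\ 1) -> ~(Q /\ Q) = min(1, 1 − 0.549 + 0.451) = min(1, 0.902) = 0.902
~~(~P /\ P) <-> ((Q /\ 1) -> ~(Q /\ Q)) = 1 − |0.238 − 0.902| = 1 − 0.664 = 0.336

0.336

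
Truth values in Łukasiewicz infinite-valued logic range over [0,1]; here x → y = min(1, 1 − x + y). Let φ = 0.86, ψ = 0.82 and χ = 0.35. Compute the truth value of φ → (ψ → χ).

0.67

ψ → χ = min(1, 1 − 0.82 + 0.35) = min(1, 0.53) = 0.53
φ → (ψ → χ) = min(1, 1 − 0.86 + 0.53) = min(1, 0.67) = 0.67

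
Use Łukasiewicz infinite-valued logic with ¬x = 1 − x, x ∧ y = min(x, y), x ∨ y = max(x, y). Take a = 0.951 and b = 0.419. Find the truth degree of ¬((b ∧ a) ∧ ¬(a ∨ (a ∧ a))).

0.951

b ∧ a = min(0.419, 0.951) = 0.419
a ∧ a = min(0.951, 0.951) = 0.951
a ∨ (a ∧ a) = max(0.951, 0.951) = 0.951
¬(a ∨ (a ∧ a)) = 1 − 0.951 = 0.049
(b ∧ a) ∧ ¬(a ∨ (a ∧ a)) = min(0.419, 0.049) = 0.049
¬((b ∧ a) ∧ ¬(a ∨ (a ∧ a))) = 1 − 0.049 = 0.951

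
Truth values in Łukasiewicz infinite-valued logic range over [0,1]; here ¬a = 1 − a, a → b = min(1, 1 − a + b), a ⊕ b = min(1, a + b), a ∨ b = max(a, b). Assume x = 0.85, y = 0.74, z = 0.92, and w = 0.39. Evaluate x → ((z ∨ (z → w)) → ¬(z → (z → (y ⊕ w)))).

z → w = min(1, 1 − 0.92 + 0.39) = min(1, 0.47) = 0.47
z ∨ (z → w) = max(0.92, 0.47) = 0.92
y ⊕ w = min(1, 0.74 + 0.39) = min(1, 1.13) = 1.00
z → (y ⊕ w) = min(1, 1 − 0.92 + 1.00) = min(1, 1.08) = 1.00
z → (z → (y ⊕ w)) = min(1, 1 − 0.92 + 1.00) = min(1, 1.08) = 1.00
¬(z → (z → (y ⊕ w))) = 1 − 1.00 = 0.00
(z ∨ (z → w)) → ¬(z → (z → (y ⊕ w))) = min(1, 1 − 0.92 + 0.00) = min(1, 0.08) = 0.08
x → ((z ∨ (z → w)) → ¬(z → (z → (y ⊕ w)))) = min(1, 1 − 0.85 + 0.08) = min(1, 0.23) = 0.23

0.23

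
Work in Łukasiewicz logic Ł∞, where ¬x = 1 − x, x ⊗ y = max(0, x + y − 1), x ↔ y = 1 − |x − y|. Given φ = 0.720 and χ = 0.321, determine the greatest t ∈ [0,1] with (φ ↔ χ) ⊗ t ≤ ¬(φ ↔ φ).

φ ↔ χ = 1 − |0.720 − 0.321| = 1 − 0.399 = 0.601
So the left factor is φ ↔ χ = 0.601.
φ ↔ φ = 1 − |0.720 − 0.720| = 1 − 0.000 = 1.000
¬(φ ↔ φ) = 1 − 1.000 = 0.000
So the right-hand bound is ¬(φ ↔ φ) = 0.000.
The residuum of the Łukasiewicz t-norm gives the supremum: min(1, 1 − 0.601 + 0.000).
1 − 0.601 + 0.000 = 0.399, so t = min(1, 0.399) = 0.399.
Check: 0.601 ⊗ 0.399 = max(0, 0.000) = 0.000 ≤ 0.000.

0.399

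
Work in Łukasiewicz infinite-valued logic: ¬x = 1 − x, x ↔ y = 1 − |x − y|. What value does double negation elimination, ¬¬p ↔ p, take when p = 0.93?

¬p = 1 − 0.93 = 0.07
¬¬p = 1 − 0.07 = 0.93
¬¬p ↔ p = 1 − |0.93 − 0.93| = 1 − 0.00 = 1.00
(As expected: always 1 in Ł∞ since negation is involutive.)

1.00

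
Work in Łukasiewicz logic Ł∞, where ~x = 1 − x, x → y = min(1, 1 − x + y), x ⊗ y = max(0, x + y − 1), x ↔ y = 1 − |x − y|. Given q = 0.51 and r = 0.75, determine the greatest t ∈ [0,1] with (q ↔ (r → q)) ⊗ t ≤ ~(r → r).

r → q = min(1, 1 − 0.75 + 0.51) = min(1, 0.76) = 0.76
q ↔ (r → q) = 1 − |0.51 − 0.76| = 1 − 0.25 = 0.75
So the left factor is q ↔ (r → q) = 0.75.
r → r = min(1, 1 − 0.75 + 0.75) = min(1, 1.00) = 1.00
~(r → r) = 1 − 1.00 = 0.00
So the right-hand bound is ~(r → r) = 0.00.
The residuum of the Łukasiewicz t-norm gives the supremum: min(1, 1 − 0.75 + 0.00).
1 − 0.75 + 0.00 = 0.25, so t = min(1, 0.25) = 0.25.
Check: 0.75 ⊗ 0.25 = max(0, 0.00) = 0.00 ≤ 0.00.

0.25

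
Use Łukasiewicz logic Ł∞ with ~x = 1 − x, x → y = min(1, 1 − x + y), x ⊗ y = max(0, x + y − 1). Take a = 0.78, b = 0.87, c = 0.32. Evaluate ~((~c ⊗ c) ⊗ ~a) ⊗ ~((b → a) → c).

0.59

~c = 1 − 0.32 = 0.68
~c ⊗ c = max(0, 0.68 + 0.32 − 1) = max(0, 0.00) = 0.00
~a = 1 − 0.78 = 0.22
(~c ⊗ c) ⊗ ~a = max(0, 0.00 + 0.22 − 1) = max(0, -0.78) = 0.00
~((~c ⊗ c) ⊗ ~a) = 1 − 0.00 = 1.00
b → a = min(1, 1 − 0.87 + 0.78) = min(1, 0.91) = 0.91
(b → a) → c = min(1, 1 − 0.91 + 0.32) = min(1, 0.41) = 0.41
~((b → a) → c) = 1 − 0.41 = 0.59
~((~c ⊗ c) ⊗ ~a) ⊗ ~((b → a) → c) = max(0, 1.00 + 0.59 − 1) = max(0, 0.59) = 0.59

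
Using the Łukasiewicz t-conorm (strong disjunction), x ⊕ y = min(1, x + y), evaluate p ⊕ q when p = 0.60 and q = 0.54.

p ⊕ q = min(1, 0.60 + 0.54) = min(1, 1.14) = 1.00
For comparison, the Gödel t-conorm max(x, y) would give 0.60.

1.00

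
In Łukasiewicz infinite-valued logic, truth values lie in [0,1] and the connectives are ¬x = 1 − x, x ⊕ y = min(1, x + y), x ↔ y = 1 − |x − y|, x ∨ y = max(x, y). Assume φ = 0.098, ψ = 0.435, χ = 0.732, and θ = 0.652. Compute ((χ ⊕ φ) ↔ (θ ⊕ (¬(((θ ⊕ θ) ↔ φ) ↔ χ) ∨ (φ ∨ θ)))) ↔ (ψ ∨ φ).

0.605

χ ⊕ φ = min(1, 0.732 + 0.098) = min(1, 0.830) = 0.830
θ ⊕ θ = min(1, 0.652 + 0.652) = min(1, 1.304) = 1.000
(θ ⊕ θ) ↔ φ = 1 − |1.000 − 0.098| = 1 − 0.902 = 0.098
((θ ⊕ θ) ↔ φ) ↔ χ = 1 − |0.098 − 0.732| = 1 − 0.634 = 0.366
¬(((θ ⊕ θ) ↔ φ) ↔ χ) = 1 − 0.366 = 0.634
φ ∨ θ = max(0.098, 0.652) = 0.652
¬(((θ ⊕ θ) ↔ φ) ↔ χ) ∨ (φ ∨ θ) = max(0.634, 0.652) = 0.652
θ ⊕ (¬(((θ ⊕ θ) ↔ φ) ↔ χ) ∨ (φ ∨ θ)) = min(1, 0.652 + 0.652) = min(1, 1.304) = 1.000
(χ ⊕ φ) ↔ (θ ⊕ (¬(((θ ⊕ θ) ↔ φ) ↔ χ) ∨ (φ ∨ θ))) = 1 − |0.830 − 1.000| = 1 − 0.170 = 0.830
ψ ∨ φ = max(0.435, 0.098) = 0.435
((χ ⊕ φ) ↔ (θ ⊕ (¬(((θ ⊕ θ) ↔ φ) ↔ χ) ∨ (φ ∨ θ)))) ↔ (ψ ∨ φ) = 1 − |0.830 − 0.435| = 1 − 0.395 = 0.605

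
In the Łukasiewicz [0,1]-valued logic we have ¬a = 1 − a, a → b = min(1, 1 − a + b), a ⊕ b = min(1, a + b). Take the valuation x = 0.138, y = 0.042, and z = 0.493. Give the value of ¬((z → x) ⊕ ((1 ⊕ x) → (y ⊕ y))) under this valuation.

z → x = min(1, 1 − 0.493 + 0.138) = min(1, 0.645) = 0.645
1 ⊕ x = min(1, 1.000 + 0.138) = min(1, 1.138) = 1.000
y ⊕ y = min(1, 0.042 + 0.042) = min(1, 0.084) = 0.084
(1 ⊕ x) → (y ⊕ y) = min(1, 1 − 1.000 + 0.084) = min(1, 0.084) = 0.084
(z → x) ⊕ ((1 ⊕ x) → (y ⊕ y)) = min(1, 0.645 + 0.084) = min(1, 0.729) = 0.729
¬((z → x) ⊕ ((1 ⊕ x) → (y ⊕ y))) = 1 − 0.729 = 0.271

0.271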